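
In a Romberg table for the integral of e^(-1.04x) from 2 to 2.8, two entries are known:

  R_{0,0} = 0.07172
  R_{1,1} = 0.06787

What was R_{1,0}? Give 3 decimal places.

From R_{1,1} = (4·R_{1,0} − R_{0,0})/3, solve for R_{1,0}:
4·R_{1,0} = 3·0.06787 + 0.07172 = 0.27533
R_{1,0} = 0.06883

0.069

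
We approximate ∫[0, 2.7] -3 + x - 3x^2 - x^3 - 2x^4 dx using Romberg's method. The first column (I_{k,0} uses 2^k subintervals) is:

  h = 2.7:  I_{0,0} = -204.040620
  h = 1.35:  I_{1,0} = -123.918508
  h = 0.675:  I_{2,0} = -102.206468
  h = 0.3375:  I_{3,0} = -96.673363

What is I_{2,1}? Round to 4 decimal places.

Richardson extrapolation on the trapezoidal column (denominator 4−1=3):
I_{2,1} = (4·(-102.206468) − (-123.918508)) / 3 = -94.969121

-94.9691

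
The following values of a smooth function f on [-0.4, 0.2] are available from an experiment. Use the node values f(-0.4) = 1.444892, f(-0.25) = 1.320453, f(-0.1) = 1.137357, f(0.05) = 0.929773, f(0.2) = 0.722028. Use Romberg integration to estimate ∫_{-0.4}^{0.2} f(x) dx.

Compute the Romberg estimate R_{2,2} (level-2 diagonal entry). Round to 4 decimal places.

R_{0,0} (trapezoid, 1 panel, h=0.6000): 0.650076
R_{1,0} (trapezoid, 2 panels, h=0.3000): 0.666245
R_{2,0} (trapezoid, 4 panels, h=0.1500): 0.670656
R_{1,1} = 0.666245 + (0.666245 − 0.650076)/3 = 0.671635
R_{2,1} = 0.670656 + (0.670656 − 0.666245)/3 = 0.672126
R_{2,2} = 0.672126 + (0.672126 − 0.671635)/15 = 0.672159

0.6722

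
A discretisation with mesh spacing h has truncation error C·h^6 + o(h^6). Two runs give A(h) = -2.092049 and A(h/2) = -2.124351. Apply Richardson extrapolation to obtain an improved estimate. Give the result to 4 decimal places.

-2.1249

The leading error scales as h^6; refining by a factor of 2 reduces it by 2^6 = 64.
Extrapolated value = (64·A(h/2) − A(h)) / (64 − 1)
= (64·(-2.124351) − (-2.092049)) / 63
= -133.866415 / 63 = -2.124864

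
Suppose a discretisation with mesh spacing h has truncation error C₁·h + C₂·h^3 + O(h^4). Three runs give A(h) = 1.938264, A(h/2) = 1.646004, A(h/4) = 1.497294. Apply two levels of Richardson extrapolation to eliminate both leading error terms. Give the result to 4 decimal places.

1.3478

First eliminate the h term (factor 2^1 = 2):
  B₁ = (2·1.646004 − 1.938264)/1 = 1.353744
  B₂ = (2·1.497294 − 1.646004)/1 = 1.348584
Then eliminate the h^3 term (factor 2^3 = 8):
  (8·1.348584 − 1.353744)/7 = 1.347847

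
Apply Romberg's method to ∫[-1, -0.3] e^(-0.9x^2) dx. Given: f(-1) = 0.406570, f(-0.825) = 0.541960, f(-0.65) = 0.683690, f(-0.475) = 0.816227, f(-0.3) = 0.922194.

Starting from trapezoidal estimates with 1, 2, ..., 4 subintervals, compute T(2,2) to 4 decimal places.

0.4742

T(0,0) (trapezoid, 1 panel, h=0.7000): 0.465067
T(1,0) (trapezoid, 2 panels, h=0.3500): 0.471825
T(2,0) (trapezoid, 4 panels, h=0.1750): 0.473595
T(1,1) = 0.471825 + (0.471825 − 0.465067)/3 = 0.474078
T(2,1) = 0.473595 + (0.473595 − 0.471825)/3 = 0.474185
T(2,2) = 0.474185 + (0.474185 − 0.474078)/15 = 0.474192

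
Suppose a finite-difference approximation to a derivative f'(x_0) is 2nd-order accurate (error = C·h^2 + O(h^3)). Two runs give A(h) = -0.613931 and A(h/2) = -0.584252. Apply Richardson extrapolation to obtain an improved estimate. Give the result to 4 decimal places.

-0.5744

The leading error scales as h^2; refining by a factor of 2 reduces it by 2^2 = 4.
Extrapolated value = (4·A(h/2) − A(h)) / (4 − 1)
= (4·(-0.584252) − (-0.613931)) / 3
= -1.723077 / 3 = -0.574359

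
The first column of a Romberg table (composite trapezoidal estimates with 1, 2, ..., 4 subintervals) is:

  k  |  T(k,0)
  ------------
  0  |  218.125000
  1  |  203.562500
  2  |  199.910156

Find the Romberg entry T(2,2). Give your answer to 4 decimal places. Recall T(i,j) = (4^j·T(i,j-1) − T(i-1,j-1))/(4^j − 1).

198.6917

Richardson extrapolation on the trapezoidal column (denominator 4−1=3):
T(1,1) = (4·203.562500 − 218.125000) / 3 = 198.708333
T(2,1) = (4·199.910156 − 203.562500) / 3 = 198.692708
T(2,2) = 198.692708 + (198.692708 − 198.708333)/15 = 198.691666
(Column j=1 coincides with Simpson's rule on the same nodes.)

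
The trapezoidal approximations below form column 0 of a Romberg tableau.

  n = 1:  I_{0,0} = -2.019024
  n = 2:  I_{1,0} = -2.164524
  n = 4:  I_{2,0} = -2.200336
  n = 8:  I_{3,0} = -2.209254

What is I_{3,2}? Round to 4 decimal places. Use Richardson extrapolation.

-2.2122

Richardson extrapolation on the trapezoidal column (denominator 4−1=3):
I_{2,1} = (4·(-2.200336) − (-2.164524)) / 3 = -2.212273
I_{3,1} = -2.209254 + (-2.209254 − (-2.200336))/3 = -2.212227
I_{3,2} = (16·(-2.212227) − (-2.212273)) / 15 = -2.212224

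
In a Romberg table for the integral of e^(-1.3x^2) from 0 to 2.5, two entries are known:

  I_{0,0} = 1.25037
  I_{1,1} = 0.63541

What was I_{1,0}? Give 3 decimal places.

From I_{1,1} = (4·I_{1,0} − I_{0,0})/3, solve for I_{1,0}:
4·I_{1,0} = 3·0.63541 + 1.25037 = 3.15660
I_{1,0} = 0.78915

0.789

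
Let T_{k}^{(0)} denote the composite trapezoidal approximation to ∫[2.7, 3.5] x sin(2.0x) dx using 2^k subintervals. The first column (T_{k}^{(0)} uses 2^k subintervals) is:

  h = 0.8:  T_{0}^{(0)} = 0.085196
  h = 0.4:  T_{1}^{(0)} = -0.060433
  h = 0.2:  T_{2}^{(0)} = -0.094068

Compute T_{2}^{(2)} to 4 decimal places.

Richardson extrapolation on the trapezoidal column (denominator 4−1=3):
T_{1}^{(1)} = (4·(-0.060433) − 0.085196) / 3 = -0.108976
T_{2}^{(1)} = -0.094068 + (-0.094068 − (-0.060433))/3 = -0.105280
T_{2}^{(2)} = -0.105280 + (-0.105280 − (-0.108976))/15 = -0.105034

-0.1050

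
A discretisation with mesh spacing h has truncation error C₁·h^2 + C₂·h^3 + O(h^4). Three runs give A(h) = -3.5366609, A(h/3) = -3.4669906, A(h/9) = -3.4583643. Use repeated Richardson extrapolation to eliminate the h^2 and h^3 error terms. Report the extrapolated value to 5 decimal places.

-3.45725

First eliminate the h^2 term (factor 3^2 = 9):
  B₁ = (9·(-3.4669906) − (-3.5366609))/8 = -3.4582818
  B₂ = (9·(-3.4583643) − (-3.4669906))/8 = -3.4572860
Then eliminate the h^3 term (factor 3^3 = 27):
  (27·(-3.4572860) − (-3.4582818))/26 = -3.4572477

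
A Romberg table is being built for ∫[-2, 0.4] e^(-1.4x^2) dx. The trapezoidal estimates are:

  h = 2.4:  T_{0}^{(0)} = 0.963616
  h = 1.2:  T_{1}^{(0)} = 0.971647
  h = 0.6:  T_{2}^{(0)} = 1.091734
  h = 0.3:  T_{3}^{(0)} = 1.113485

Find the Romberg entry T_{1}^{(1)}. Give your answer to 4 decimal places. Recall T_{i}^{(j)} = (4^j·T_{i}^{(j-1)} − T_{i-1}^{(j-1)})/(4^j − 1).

T_{1}^{(1)} = 0.971647 + (0.971647 − 0.963616)/3 = 0.974324

0.9743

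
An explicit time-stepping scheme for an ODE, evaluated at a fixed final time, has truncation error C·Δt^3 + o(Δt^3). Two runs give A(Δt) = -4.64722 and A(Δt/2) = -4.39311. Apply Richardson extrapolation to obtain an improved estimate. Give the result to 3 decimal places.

-4.357

The leading error scales as Δt^3; refining by a factor of 2 reduces it by 2^3 = 8.
Extrapolated value = (8·A(Δt/2) − A(Δt)) / (8 − 1)
= (8·(-4.39311) − (-4.64722)) / 7
= -30.49766 / 7 = -4.35681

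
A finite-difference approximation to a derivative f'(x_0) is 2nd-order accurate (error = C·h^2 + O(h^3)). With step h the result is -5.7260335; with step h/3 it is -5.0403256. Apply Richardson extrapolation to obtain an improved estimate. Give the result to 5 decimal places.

The leading error scales as h^2; refining by a factor of 3 reduces it by 3^2 = 9.
Extrapolated value = (9·A(h/3) − A(h)) / (9 − 1)
= (9·(-5.0403256) − (-5.7260335)) / 8
= -39.6368969 / 8 = -4.9546121

-4.95461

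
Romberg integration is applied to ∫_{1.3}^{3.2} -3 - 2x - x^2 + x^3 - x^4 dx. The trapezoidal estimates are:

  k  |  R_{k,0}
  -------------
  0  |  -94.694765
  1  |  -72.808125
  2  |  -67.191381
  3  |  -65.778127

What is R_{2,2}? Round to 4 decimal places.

R_{1,1} = (4·(-72.808125) − (-94.694765)) / 3 = -65.512578
R_{2,1} = -67.191381 + (-67.191381 − (-72.808125))/3 = -65.319133
R_{2,2} = (16·(-65.319133) − (-65.512578)) / 15 = -65.306237

-65.3062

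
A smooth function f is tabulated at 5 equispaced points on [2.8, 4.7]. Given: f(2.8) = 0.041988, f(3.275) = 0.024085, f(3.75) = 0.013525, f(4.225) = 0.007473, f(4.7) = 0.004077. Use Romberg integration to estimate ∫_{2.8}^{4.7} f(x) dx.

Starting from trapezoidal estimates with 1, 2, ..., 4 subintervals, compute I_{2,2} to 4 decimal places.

0.0316

I_{0,0} (trapezoid, 1 panel, h=1.9000): 0.043762
I_{1,0} (trapezoid, 2 panels, h=0.9500): 0.034730
I_{2,0} (trapezoid, 4 panels, h=0.4750): 0.032355
I_{1,1} = 0.034730 + (0.034730 − 0.043762)/3 = 0.031719
I_{2,1} = 0.032355 + (0.032355 − 0.034730)/3 = 0.031563
I_{2,2} = 0.031563 + (0.031563 − 0.031719)/15 = 0.031553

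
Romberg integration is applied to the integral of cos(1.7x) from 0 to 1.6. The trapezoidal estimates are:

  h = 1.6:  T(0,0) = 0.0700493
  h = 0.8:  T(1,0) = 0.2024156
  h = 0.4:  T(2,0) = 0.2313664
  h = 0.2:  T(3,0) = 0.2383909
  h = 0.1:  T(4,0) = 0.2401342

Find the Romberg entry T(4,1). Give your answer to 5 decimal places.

T(4,1) = (4·0.2401342 − 0.2383909) / 3 = 0.2407153
(Column j=1 coincides with Simpson's rule on the same nodes.)

0.24072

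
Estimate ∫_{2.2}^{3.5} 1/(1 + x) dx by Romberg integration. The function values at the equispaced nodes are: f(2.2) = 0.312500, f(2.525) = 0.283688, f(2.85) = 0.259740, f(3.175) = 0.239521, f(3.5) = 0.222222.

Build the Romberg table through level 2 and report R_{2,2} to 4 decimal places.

0.3409

R_{0,0} (trapezoid, 1 panel, h=1.3000): 0.347569
R_{1,0} (trapezoid, 2 panels, h=0.6500): 0.342616
R_{2,0} (trapezoid, 4 panels, h=0.3250): 0.341351
R_{1,1} = 0.342616 + (0.342616 − 0.347569)/3 = 0.340965
R_{2,1} = 0.341351 + (0.341351 − 0.342616)/3 = 0.340929
R_{2,2} = 0.340929 + (0.340929 − 0.340965)/15 = 0.340927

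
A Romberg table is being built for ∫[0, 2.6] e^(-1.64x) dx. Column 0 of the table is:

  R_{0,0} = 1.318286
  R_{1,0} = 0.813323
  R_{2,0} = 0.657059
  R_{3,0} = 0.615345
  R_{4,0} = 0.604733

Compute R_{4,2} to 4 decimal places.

R_{3,1} = (4·0.615345 − 0.657059) / 3 = 0.601440
R_{4,1} = 0.604733 + (0.604733 − 0.615345)/3 = 0.601196
R_{4,2} = (16·0.601196 − 0.601440) / 15 = 0.601180
(Column j=1 coincides with Simpson's rule on the same nodes.)

0.6012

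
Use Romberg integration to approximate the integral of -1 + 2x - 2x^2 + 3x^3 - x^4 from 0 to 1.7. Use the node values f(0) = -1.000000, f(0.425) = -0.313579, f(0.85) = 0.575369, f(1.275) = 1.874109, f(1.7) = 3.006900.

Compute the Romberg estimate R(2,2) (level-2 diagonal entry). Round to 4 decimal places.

1.3390

R(0,0) (trapezoid, 1 panel, h=1.7000): 1.705865
R(1,0) (trapezoid, 2 panels, h=0.8500): 1.341996
R(2,0) (trapezoid, 4 panels, h=0.4250): 1.334223
R(1,1) = 1.341996 + (1.341996 − 1.705865)/3 = 1.220706
R(2,1) = 1.334223 + (1.334223 − 1.341996)/3 = 1.331632
R(2,2) = 1.331632 + (1.331632 − 1.220706)/15 = 1.339027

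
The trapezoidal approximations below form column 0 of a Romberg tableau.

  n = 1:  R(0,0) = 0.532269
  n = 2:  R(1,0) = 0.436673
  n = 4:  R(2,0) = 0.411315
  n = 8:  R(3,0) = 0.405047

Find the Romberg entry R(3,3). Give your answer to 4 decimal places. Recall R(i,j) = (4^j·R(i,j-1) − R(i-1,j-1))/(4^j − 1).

0.4030

R(1,1) = 0.436673 + (0.436673 − 0.532269)/3 = 0.404808
R(2,1) = 0.411315 + (0.411315 − 0.436673)/3 = 0.402862
R(3,1) = (4·0.405047 − 0.411315) / 3 = 0.402958
R(2,2) = 0.402862 + (0.402862 − 0.404808)/15 = 0.402732
R(3,2) = (16·0.402958 − 0.402862) / 15 = 0.402964
R(3,3) = (64·0.402964 − 0.402732) / 63 = 0.402968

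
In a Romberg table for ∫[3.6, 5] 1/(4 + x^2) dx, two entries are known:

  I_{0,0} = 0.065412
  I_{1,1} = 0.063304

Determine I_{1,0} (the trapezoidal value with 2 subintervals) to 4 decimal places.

0.0638

From I_{1,1} = (4·I_{1,0} − I_{0,0})/3, solve for I_{1,0}:
4·I_{1,0} = 3·0.063304 + 0.065412 = 0.255324
I_{1,0} = 0.063831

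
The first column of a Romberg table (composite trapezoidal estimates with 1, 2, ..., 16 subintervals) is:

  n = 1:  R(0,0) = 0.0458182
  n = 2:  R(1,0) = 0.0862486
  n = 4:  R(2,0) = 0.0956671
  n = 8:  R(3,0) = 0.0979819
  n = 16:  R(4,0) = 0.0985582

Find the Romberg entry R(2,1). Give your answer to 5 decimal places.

0.09881

Richardson extrapolation on the trapezoidal column (denominator 4−1=3):
R(2,1) = 0.0956671 + (0.0956671 − 0.0862486)/3 = 0.0988066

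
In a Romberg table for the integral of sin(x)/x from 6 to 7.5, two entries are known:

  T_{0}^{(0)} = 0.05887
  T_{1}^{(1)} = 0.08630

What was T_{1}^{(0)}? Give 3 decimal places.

0.079

From T_{1}^{(1)} = (4·T_{1}^{(0)} − T_{0}^{(0)})/3, solve for T_{1}^{(0)}:
4·T_{1}^{(0)} = 3·0.08630 + 0.05887 = 0.31777
T_{1}^{(0)} = 0.07944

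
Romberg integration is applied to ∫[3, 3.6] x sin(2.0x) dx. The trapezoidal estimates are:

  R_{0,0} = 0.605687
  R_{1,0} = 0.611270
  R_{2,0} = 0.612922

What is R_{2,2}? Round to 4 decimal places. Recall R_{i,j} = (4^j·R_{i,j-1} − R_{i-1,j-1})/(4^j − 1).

0.6135

R_{1,1} = 0.611270 + (0.611270 − 0.605687)/3 = 0.613131
R_{2,1} = 0.612922 + (0.612922 − 0.611270)/3 = 0.613473
R_{2,2} = 0.613473 + (0.613473 − 0.613131)/15 = 0.613496
(Column j=1 coincides with Simpson's rule on the same nodes.)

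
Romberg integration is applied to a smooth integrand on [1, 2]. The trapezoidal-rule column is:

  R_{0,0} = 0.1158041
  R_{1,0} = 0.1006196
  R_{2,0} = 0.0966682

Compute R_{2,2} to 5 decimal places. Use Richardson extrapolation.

0.09534

R_{1,1} = (4·0.1006196 − 0.1158041) / 3 = 0.0955581
R_{2,1} = (4·0.0966682 − 0.1006196) / 3 = 0.0953511
R_{2,2} = 0.0953511 + (0.0953511 − 0.0955581)/15 = 0.0953373
(Column j=1 coincides with Simpson's rule on the same nodes.)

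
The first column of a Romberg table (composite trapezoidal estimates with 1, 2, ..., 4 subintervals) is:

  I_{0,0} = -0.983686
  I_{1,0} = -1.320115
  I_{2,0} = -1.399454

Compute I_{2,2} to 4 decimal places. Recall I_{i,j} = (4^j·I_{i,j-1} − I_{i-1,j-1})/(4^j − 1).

-1.4255

Richardson extrapolation on the trapezoidal column (denominator 4−1=3):
I_{1,1} = (4·(-1.320115) − (-0.983686)) / 3 = -1.432258
I_{2,1} = -1.399454 + (-1.399454 − (-1.320115))/3 = -1.425900
I_{2,2} = -1.425900 + (-1.425900 − (-1.432258))/15 = -1.425476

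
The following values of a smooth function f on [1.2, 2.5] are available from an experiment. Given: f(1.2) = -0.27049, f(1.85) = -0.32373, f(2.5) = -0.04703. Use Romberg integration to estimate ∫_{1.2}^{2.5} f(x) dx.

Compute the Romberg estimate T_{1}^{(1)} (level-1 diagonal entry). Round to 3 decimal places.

-0.349

T_{0}^{(0)} (trapezoid, 1 panel, h=1.3000): -0.20639
T_{1}^{(0)} (trapezoid, 2 panels, h=0.6500): -0.31362
T_{1}^{(1)} = -0.31362 + (-0.31362 − (-0.20639))/3 = -0.34936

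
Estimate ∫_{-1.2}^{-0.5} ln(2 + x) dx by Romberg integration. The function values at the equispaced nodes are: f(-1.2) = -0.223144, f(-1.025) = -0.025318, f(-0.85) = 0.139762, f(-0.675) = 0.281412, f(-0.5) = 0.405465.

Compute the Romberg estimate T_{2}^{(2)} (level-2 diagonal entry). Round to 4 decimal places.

0.0867

T_{0}^{(0)} (trapezoid, 1 panel, h=0.7000): 0.063812
T_{1}^{(0)} (trapezoid, 2 panels, h=0.3500): 0.080823
T_{2}^{(0)} (trapezoid, 4 panels, h=0.1750): 0.085228
T_{1}^{(1)} = 0.080823 + (0.080823 − 0.063812)/3 = 0.086493
T_{2}^{(1)} = 0.085228 + (0.085228 − 0.080823)/3 = 0.086696
T_{2}^{(2)} = 0.086696 + (0.086696 − 0.086493)/15 = 0.086710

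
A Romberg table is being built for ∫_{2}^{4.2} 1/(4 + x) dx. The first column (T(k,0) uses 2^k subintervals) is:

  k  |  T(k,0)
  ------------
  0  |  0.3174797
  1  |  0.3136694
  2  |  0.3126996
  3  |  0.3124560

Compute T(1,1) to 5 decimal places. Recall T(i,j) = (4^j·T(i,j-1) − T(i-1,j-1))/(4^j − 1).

T(1,1) = 0.3136694 + (0.3136694 − 0.3174797)/3 = 0.3123993

0.31240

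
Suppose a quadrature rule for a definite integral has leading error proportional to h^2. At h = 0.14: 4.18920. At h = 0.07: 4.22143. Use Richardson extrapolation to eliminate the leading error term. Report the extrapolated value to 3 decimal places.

The leading error scales as h^2; refining by a factor of 2 reduces it by 2^2 = 4.
Extrapolated value = (4·A(h/2) − A(h)) / (4 − 1)
= (4·4.22143 − 4.18920) / 3
= 12.69652 / 3 = 4.23217

4.232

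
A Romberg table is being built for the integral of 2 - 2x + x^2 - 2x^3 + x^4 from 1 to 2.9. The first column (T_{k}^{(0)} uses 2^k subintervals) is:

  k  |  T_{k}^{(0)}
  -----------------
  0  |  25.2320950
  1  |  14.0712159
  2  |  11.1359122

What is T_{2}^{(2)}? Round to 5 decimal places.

10.14458

T_{1}^{(1)} = (4·14.0712159 − 25.2320950) / 3 = 10.3509229
T_{2}^{(1)} = 11.1359122 + (11.1359122 − 14.0712159)/3 = 10.1574776
T_{2}^{(2)} = (16·10.1574776 − 10.3509229) / 15 = 10.1445812
(Column j=1 coincides with Simpson's rule on the same nodes.)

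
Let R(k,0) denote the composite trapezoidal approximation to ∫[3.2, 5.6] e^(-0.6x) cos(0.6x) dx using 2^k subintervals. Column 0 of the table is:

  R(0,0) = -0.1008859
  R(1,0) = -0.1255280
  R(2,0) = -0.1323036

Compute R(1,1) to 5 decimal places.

-0.13374

R(1,1) = -0.1255280 + (-0.1255280 − (-0.1008859))/3 = -0.1337420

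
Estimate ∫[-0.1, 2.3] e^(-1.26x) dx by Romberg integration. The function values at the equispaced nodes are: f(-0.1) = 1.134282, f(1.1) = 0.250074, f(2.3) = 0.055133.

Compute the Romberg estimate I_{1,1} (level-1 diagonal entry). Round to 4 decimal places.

I_{0,0} (trapezoid, 1 panel, h=2.4000): 1.427298
I_{1,0} (trapezoid, 2 panels, h=1.2000): 1.013738
I_{1,1} = 1.013738 + (1.013738 − 1.427298)/3 = 0.875885

0.8759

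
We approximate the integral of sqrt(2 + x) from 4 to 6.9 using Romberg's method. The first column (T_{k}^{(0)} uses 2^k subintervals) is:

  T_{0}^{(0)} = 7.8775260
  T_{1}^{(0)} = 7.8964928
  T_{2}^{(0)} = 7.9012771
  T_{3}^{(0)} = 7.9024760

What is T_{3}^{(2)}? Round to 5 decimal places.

Richardson extrapolation on the trapezoidal column (denominator 4−1=3):
T_{2}^{(1)} = (4·7.9012771 − 7.8964928) / 3 = 7.9028719
T_{3}^{(1)} = (4·7.9024760 − 7.9012771) / 3 = 7.9028756
T_{3}^{(2)} = 7.9028756 + (7.9028756 − 7.9028719)/15 = 7.9028758

7.90288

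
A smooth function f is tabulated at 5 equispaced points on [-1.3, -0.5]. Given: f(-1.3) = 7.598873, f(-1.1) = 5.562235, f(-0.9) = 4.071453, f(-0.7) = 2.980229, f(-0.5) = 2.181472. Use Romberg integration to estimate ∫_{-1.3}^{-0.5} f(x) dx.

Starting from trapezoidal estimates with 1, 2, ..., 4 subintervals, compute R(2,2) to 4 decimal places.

3.4727

R(0,0) (trapezoid, 1 panel, h=0.8000): 3.912138
R(1,0) (trapezoid, 2 panels, h=0.4000): 3.584650
R(2,0) (trapezoid, 4 panels, h=0.2000): 3.500818
R(1,1) = 3.584650 + (3.584650 − 3.912138)/3 = 3.475487
R(2,1) = 3.500818 + (3.500818 − 3.584650)/3 = 3.472874
R(2,2) = 3.472874 + (3.472874 − 3.475487)/15 = 3.472700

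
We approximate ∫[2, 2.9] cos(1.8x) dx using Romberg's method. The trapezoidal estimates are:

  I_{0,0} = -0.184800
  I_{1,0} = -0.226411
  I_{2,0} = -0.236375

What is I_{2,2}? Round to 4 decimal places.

-0.2397

I_{1,1} = -0.226411 + (-0.226411 − (-0.184800))/3 = -0.240281
I_{2,1} = (4·(-0.236375) − (-0.226411)) / 3 = -0.239696
I_{2,2} = -0.239696 + (-0.239696 − (-0.240281))/15 = -0.239657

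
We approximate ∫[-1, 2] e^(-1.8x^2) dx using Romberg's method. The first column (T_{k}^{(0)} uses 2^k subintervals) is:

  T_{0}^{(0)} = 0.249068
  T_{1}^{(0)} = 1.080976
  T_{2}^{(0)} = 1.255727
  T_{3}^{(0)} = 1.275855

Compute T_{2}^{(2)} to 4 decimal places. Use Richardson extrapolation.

1.3110

T_{1}^{(1)} = 1.080976 + (1.080976 − 0.249068)/3 = 1.358279
T_{2}^{(1)} = 1.255727 + (1.255727 − 1.080976)/3 = 1.313977
T_{2}^{(2)} = (16·1.313977 − 1.358279) / 15 = 1.311024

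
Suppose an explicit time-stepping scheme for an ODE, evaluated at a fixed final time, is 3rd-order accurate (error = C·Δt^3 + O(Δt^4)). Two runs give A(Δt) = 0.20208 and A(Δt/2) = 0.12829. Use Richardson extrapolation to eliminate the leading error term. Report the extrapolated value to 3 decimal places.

Extrapolated value = (8·A(Δt/2) − A(Δt)) / (8 − 1)
= (8·0.12829 − 0.20208) / 7
= 0.82424 / 7 = 0.11775

0.118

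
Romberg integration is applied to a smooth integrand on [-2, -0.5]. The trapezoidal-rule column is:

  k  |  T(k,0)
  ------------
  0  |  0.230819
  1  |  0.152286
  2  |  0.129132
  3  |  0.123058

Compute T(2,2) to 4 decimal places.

0.1211

Richardson extrapolation on the trapezoidal column (denominator 4−1=3):
T(1,1) = 0.152286 + (0.152286 − 0.230819)/3 = 0.126108
T(2,1) = (4·0.129132 − 0.152286) / 3 = 0.121414
T(2,2) = (16·0.121414 − 0.126108) / 15 = 0.121101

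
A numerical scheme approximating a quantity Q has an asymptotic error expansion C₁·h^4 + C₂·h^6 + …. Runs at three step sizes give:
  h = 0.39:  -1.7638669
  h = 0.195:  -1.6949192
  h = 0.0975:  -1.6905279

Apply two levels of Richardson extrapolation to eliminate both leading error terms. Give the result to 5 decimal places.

-1.69023

First eliminate the h^4 term (factor 2^4 = 16):
  B₁ = (16·(-1.6949192) − (-1.7638669))/15 = -1.6903227
  B₂ = (16·(-1.6905279) − (-1.6949192))/15 = -1.6902351
Then eliminate the h^6 term (factor 2^6 = 64):
  (64·(-1.6902351) − (-1.6903227))/63 = -1.6902337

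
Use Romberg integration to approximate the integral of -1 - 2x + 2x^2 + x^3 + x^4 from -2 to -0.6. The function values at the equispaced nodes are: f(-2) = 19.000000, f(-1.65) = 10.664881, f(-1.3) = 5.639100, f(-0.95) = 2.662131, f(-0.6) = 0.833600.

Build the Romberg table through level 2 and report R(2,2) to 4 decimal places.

9.8462

R(0,0) (trapezoid, 1 panel, h=1.4000): 13.883520
R(1,0) (trapezoid, 2 panels, h=0.7000): 10.889130
R(2,0) (trapezoid, 4 panels, h=0.3500): 10.109019
R(1,1) = 10.889130 + (10.889130 − 13.883520)/3 = 9.891000
R(2,1) = 10.109019 + (10.109019 − 10.889130)/3 = 9.848982
R(2,2) = 9.848982 + (9.848982 − 9.891000)/15 = 9.846181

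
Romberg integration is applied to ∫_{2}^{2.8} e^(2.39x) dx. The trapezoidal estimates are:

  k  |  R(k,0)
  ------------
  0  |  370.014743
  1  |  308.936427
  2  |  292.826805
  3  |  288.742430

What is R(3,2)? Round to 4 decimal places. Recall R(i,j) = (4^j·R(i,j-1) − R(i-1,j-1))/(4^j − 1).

287.3759

Richardson extrapolation on the trapezoidal column (denominator 4−1=3):
R(2,1) = (4·292.826805 − 308.936427) / 3 = 287.456931
R(3,1) = (4·288.742430 − 292.826805) / 3 = 287.380972
R(3,2) = (16·287.380972 − 287.456931) / 15 = 287.375908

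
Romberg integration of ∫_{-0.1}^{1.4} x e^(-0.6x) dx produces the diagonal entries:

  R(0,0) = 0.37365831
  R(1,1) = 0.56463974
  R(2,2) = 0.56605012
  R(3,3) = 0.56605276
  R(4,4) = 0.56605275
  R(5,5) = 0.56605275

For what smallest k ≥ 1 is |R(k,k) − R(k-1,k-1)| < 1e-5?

|R(1,1) − R(0,0)| = 0.19098143 ≥ 1e-5
|R(2,2) − R(1,1)| = 0.00141038 ≥ 1e-5
|R(3,3) − R(2,2)| = 0.00000264 < 1e-5

k = 3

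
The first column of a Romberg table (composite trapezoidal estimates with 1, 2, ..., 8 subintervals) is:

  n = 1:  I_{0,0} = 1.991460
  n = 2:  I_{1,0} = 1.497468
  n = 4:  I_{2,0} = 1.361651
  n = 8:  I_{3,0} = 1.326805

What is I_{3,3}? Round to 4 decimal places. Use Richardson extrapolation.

I_{1,1} = (4·1.497468 − 1.991460) / 3 = 1.332804
I_{2,1} = (4·1.361651 − 1.497468) / 3 = 1.316379
I_{3,1} = 1.326805 + (1.326805 − 1.361651)/3 = 1.315190
I_{2,2} = (16·1.316379 − 1.332804) / 15 = 1.315284
I_{3,2} = 1.315190 + (1.315190 − 1.316379)/15 = 1.315111
I_{3,3} = (64·1.315111 − 1.315284) / 63 = 1.315108

1.3151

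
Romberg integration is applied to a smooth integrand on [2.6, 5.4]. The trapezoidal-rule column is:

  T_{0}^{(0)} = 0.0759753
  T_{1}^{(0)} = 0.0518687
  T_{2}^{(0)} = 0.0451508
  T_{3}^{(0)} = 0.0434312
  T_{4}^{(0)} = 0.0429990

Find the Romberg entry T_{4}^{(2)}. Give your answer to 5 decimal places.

0.04285

T_{3}^{(1)} = (4·0.0434312 − 0.0451508) / 3 = 0.0428580
T_{4}^{(1)} = 0.0429990 + (0.0429990 − 0.0434312)/3 = 0.0428549
T_{4}^{(2)} = 0.0428549 + (0.0428549 − 0.0428580)/15 = 0.0428547
(Column j=1 coincides with Simpson's rule on the same nodes.)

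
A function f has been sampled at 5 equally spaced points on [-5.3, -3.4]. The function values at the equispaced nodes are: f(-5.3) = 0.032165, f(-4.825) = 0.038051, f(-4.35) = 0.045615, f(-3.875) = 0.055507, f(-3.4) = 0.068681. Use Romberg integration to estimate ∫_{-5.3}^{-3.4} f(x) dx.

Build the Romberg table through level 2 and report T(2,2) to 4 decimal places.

T(0,0) (trapezoid, 1 panel, h=1.9000): 0.095804
T(1,0) (trapezoid, 2 panels, h=0.9500): 0.091236
T(2,0) (trapezoid, 4 panels, h=0.4750): 0.090058
T(1,1) = 0.091236 + (0.091236 − 0.095804)/3 = 0.089713
T(2,1) = 0.090058 + (0.090058 − 0.091236)/3 = 0.089665
T(2,2) = 0.089665 + (0.089665 − 0.089713)/15 = 0.089662

0.0897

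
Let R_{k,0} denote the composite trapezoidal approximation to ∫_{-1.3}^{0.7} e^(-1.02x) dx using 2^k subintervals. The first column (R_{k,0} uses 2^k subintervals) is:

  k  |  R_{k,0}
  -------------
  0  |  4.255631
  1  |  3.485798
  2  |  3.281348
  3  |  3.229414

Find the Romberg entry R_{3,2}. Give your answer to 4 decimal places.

R_{2,1} = (4·3.281348 − 3.485798) / 3 = 3.213198
R_{3,1} = 3.229414 + (3.229414 − 3.281348)/3 = 3.212103
R_{3,2} = 3.212103 + (3.212103 − 3.213198)/15 = 3.212030

3.2120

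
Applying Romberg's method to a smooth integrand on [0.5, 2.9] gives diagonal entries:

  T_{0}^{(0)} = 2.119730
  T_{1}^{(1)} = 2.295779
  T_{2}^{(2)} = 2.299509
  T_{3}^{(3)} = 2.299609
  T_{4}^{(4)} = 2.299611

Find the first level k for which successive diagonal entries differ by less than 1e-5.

k = 4

|T_{1}^{(1)} − T_{0}^{(0)}| = 0.176049 ≥ 1e-5
|T_{2}^{(2)} − T_{1}^{(1)}| = 0.003730 ≥ 1e-5
|T_{3}^{(3)} − T_{2}^{(2)}| = 0.000100 ≥ 1e-5
|T_{4}^{(4)} − T_{3}^{(3)}| = 0.000002 < 1e-5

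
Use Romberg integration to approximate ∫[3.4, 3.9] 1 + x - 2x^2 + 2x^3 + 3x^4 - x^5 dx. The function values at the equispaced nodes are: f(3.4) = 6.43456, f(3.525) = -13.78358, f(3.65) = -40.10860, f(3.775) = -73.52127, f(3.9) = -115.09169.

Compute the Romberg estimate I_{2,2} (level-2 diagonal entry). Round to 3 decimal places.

-22.420

I_{0,0} (trapezoid, 1 panel, h=0.5000): -27.16428
I_{1,0} (trapezoid, 2 panels, h=0.2500): -23.60929
I_{2,0} (trapezoid, 4 panels, h=0.1250): -22.71775
I_{1,1} = -23.60929 + (-23.60929 − (-27.16428))/3 = -22.42429
I_{2,1} = -22.71775 + (-22.71775 − (-23.60929))/3 = -22.42057
I_{2,2} = -22.42057 + (-22.42057 − (-22.42429))/15 = -22.42032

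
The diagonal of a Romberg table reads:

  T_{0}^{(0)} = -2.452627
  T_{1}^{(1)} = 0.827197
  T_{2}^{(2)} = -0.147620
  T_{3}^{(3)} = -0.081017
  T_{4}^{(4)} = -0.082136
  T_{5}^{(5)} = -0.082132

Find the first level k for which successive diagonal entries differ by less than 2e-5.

|T_{1}^{(1)} − T_{0}^{(0)}| = 3.279824 ≥ 2e-5
|T_{2}^{(2)} − T_{1}^{(1)}| = 0.974817 ≥ 2e-5
|T_{3}^{(3)} − T_{2}^{(2)}| = 0.066603 ≥ 2e-5
|T_{4}^{(4)} − T_{3}^{(3)}| = 0.001119 ≥ 2e-5
|T_{5}^{(5)} − T_{4}^{(4)}| = 0.000004 < 2e-5

k = 5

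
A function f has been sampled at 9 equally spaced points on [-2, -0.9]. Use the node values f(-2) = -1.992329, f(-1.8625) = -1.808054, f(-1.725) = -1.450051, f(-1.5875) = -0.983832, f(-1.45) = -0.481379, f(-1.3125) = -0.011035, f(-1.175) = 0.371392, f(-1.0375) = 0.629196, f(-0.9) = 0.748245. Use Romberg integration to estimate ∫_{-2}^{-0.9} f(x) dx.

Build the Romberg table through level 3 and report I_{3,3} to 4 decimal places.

I_{0,0} (trapezoid, 1 panel, h=1.1000): -0.684246
I_{1,0} (trapezoid, 2 panels, h=0.5500): -0.606882
I_{2,0} (trapezoid, 4 panels, h=0.2750): -0.600072
I_{3,0} (trapezoid, 8 panels, h=0.1375): -0.598923
I_{1,1} = -0.606882 + (-0.606882 − (-0.684246))/3 = -0.581094
I_{2,1} = -0.600072 + (-0.600072 − (-0.606882))/3 = -0.597802
I_{3,1} = -0.598923 + (-0.598923 − (-0.600072))/3 = -0.598540
I_{2,2} = -0.597802 + (-0.597802 − (-0.581094))/15 = -0.598916
I_{3,2} = -0.598540 + (-0.598540 − (-0.597802))/15 = -0.598589
I_{3,3} = -0.598589 + (-0.598589 − (-0.598916))/63 = -0.598584

-0.5986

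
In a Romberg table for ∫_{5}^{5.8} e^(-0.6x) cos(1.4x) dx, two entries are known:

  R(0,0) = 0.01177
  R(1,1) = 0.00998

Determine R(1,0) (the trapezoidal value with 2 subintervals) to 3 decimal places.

From R(1,1) = (4·R(1,0) − R(0,0))/3, solve for R(1,0):
4·R(1,0) = 3·0.00998 + 0.01177 = 0.04171
R(1,0) = 0.01043

0.010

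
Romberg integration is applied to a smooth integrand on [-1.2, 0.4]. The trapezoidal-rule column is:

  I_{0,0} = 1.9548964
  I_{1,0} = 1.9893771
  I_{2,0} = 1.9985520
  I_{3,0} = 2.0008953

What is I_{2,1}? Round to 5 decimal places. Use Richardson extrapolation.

Richardson extrapolation on the trapezoidal column (denominator 4−1=3):
I_{2,1} = 1.9985520 + (1.9985520 − 1.9893771)/3 = 2.0016103

2.00161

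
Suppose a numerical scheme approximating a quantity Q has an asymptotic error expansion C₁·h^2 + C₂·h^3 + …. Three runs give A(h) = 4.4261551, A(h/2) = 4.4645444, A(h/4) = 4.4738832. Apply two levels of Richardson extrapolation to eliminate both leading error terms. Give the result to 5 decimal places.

4.47695

First eliminate the h^2 term (factor 2^2 = 4):
  B₁ = (4·4.4645444 − 4.4261551)/3 = 4.4773408
  B₂ = (4·4.4738832 − 4.4645444)/3 = 4.4769961
Then eliminate the h^3 term (factor 2^3 = 8):
  (8·4.4769961 − 4.4773408)/7 = 4.4769469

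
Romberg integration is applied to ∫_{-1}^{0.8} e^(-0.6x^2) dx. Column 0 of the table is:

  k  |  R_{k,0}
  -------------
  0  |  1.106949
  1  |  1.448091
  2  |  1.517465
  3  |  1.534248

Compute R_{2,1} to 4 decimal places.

1.5406

Richardson extrapolation on the trapezoidal column (denominator 4−1=3):
R_{2,1} = (4·1.517465 − 1.448091) / 3 = 1.540590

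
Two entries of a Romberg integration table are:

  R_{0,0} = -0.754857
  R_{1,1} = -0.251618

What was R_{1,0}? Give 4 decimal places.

From R_{1,1} = (4·R_{1,0} − R_{0,0})/3, solve for R_{1,0}:
4·R_{1,0} = 3·(-0.251618) + (-0.754857) = -1.509711
R_{1,0} = -0.377428

-0.3774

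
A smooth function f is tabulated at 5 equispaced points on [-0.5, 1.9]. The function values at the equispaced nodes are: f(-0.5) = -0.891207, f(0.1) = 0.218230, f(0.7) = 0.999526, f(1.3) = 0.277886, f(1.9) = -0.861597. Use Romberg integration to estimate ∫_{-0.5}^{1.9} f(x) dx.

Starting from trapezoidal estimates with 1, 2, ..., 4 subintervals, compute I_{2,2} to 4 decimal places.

0.4160

I_{0,0} (trapezoid, 1 panel, h=2.4000): -2.103365
I_{1,0} (trapezoid, 2 panels, h=1.2000): 0.147749
I_{2,0} (trapezoid, 4 panels, h=0.6000): 0.371544
I_{1,1} = 0.147749 + (0.147749 − (-2.103365))/3 = 0.898120
I_{2,1} = 0.371544 + (0.371544 − 0.147749)/3 = 0.446142
I_{2,2} = 0.446142 + (0.446142 − 0.898120)/15 = 0.416010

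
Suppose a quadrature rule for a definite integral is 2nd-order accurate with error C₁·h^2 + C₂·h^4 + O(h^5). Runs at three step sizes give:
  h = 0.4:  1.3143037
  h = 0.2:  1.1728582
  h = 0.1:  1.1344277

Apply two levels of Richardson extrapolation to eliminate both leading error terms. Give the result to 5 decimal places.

First eliminate the h^2 term (factor 2^2 = 4):
  B₁ = (4·1.1728582 − 1.3143037)/3 = 1.1257097
  B₂ = (4·1.1344277 − 1.1728582)/3 = 1.1216175
Then eliminate the h^4 term (factor 2^4 = 16):
  (16·1.1216175 − 1.1257097)/15 = 1.1213447

1.12134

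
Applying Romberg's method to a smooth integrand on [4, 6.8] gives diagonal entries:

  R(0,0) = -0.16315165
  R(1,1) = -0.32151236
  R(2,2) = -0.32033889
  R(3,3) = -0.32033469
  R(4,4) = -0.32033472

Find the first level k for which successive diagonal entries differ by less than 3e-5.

k = 3

|R(1,1) − R(0,0)| = 0.15836071 ≥ 3e-5
|R(2,2) − R(1,1)| = 0.00117347 ≥ 3e-5
|R(3,3) − R(2,2)| = 0.00000420 < 3e-5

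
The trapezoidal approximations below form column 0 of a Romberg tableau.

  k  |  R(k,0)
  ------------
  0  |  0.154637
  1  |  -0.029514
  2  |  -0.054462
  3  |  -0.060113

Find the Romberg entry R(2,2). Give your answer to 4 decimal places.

Richardson extrapolation on the trapezoidal column (denominator 4−1=3):
R(1,1) = -0.029514 + (-0.029514 − 0.154637)/3 = -0.090898
R(2,1) = (4·(-0.054462) − (-0.029514)) / 3 = -0.062778
R(2,2) = (16·(-0.062778) − (-0.090898)) / 15 = -0.060903

-0.0609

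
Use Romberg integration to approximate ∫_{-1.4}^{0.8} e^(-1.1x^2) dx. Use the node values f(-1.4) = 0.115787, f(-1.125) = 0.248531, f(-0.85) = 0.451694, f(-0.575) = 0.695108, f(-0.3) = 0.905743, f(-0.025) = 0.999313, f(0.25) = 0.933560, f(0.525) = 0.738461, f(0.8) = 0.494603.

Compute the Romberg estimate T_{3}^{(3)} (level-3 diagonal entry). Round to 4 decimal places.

1.4592

T_{0}^{(0)} (trapezoid, 1 panel, h=2.2000): 0.671429
T_{1}^{(0)} (trapezoid, 2 panels, h=1.1000): 1.332032
T_{2}^{(0)} (trapezoid, 4 panels, h=0.5500): 1.427906
T_{3}^{(0)} (trapezoid, 8 panels, h=0.2750): 1.451341
T_{1}^{(1)} = 1.332032 + (1.332032 − 0.671429)/3 = 1.552233
T_{2}^{(1)} = 1.427906 + (1.427906 − 1.332032)/3 = 1.459864
T_{3}^{(1)} = 1.451341 + (1.451341 − 1.427906)/3 = 1.459153
T_{2}^{(2)} = 1.459864 + (1.459864 − 1.552233)/15 = 1.453706
T_{3}^{(2)} = 1.459153 + (1.459153 − 1.459864)/15 = 1.459106
T_{3}^{(3)} = 1.459106 + (1.459106 − 1.453706)/63 = 1.459192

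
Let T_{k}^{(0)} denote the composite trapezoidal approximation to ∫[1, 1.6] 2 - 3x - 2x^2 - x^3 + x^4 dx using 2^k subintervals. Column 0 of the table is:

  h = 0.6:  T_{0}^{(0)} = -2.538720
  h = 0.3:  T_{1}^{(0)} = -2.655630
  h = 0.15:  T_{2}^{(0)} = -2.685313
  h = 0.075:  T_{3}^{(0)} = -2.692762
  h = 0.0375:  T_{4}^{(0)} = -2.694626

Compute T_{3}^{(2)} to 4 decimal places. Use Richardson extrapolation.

-2.6952

Richardson extrapolation on the trapezoidal column (denominator 4−1=3):
T_{2}^{(1)} = (4·(-2.685313) − (-2.655630)) / 3 = -2.695207
T_{3}^{(1)} = -2.692762 + (-2.692762 − (-2.685313))/3 = -2.695245
T_{3}^{(2)} = -2.695245 + (-2.695245 − (-2.695207))/15 = -2.695248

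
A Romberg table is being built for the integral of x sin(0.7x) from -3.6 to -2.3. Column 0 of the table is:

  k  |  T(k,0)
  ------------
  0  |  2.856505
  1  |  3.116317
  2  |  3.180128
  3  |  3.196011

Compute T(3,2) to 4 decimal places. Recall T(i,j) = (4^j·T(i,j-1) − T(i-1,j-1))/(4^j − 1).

3.2013

Richardson extrapolation on the trapezoidal column (denominator 4−1=3):
T(2,1) = 3.180128 + (3.180128 − 3.116317)/3 = 3.201398
T(3,1) = 3.196011 + (3.196011 − 3.180128)/3 = 3.201305
T(3,2) = 3.201305 + (3.201305 − 3.201398)/15 = 3.201299
(Column j=1 coincides with Simpson's rule on the same nodes.)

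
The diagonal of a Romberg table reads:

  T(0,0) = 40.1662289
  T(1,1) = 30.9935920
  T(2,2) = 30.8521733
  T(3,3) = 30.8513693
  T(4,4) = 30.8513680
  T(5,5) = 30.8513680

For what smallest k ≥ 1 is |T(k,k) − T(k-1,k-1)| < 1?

k = 2

|T(1,1) − T(0,0)| = 9.1726369 ≥ 1
|T(2,2) − T(1,1)| = 0.1414187 < 1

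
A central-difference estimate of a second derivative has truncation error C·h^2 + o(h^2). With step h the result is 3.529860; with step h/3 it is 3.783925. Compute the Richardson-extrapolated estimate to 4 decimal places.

3.8157

Extrapolated value = (9·A(h/3) − A(h)) / (9 − 1)
= (9·3.783925 − 3.529860) / 8
= 30.525465 / 8 = 3.815683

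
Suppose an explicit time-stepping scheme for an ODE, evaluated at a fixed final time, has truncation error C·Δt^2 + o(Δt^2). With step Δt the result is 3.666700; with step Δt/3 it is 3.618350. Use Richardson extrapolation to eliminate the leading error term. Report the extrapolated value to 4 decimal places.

3.6123

Extrapolated value = (9·A(Δt/3) − A(Δt)) / (9 − 1)
= (9·3.618350 − 3.666700) / 8
= 28.898450 / 8 = 3.612306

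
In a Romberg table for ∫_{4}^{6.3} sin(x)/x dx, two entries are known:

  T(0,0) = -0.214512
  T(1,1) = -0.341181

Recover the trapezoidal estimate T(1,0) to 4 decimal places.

From T(1,1) = (4·T(1,0) − T(0,0))/3, solve for T(1,0):
4·T(1,0) = 3·(-0.341181) + (-0.214512) = -1.238055
T(1,0) = -0.309514

-0.3095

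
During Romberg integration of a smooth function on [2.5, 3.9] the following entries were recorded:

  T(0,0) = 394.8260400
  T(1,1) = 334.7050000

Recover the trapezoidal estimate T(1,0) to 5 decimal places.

From T(1,1) = (4·T(1,0) − T(0,0))/3, solve for T(1,0):
4·T(1,0) = 3·334.7050000 + 394.8260400 = 1398.9410400
T(1,0) = 349.7352600

349.73526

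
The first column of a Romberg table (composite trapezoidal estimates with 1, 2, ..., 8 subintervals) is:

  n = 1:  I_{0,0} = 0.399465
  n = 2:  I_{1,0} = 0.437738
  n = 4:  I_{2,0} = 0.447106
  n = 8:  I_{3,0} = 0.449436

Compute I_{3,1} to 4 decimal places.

I_{3,1} = 0.449436 + (0.449436 − 0.447106)/3 = 0.450213

0.4502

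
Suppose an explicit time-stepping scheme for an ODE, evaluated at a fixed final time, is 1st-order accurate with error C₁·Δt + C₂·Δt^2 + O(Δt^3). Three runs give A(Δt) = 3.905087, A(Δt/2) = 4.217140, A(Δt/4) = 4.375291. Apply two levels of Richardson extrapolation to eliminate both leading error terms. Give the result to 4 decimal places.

First eliminate the Δt term (factor 2^1 = 2):
  B₁ = (2·4.217140 − 3.905087)/1 = 4.529193
  B₂ = (2·4.375291 − 4.217140)/1 = 4.533442
Then eliminate the Δt^2 term (factor 2^2 = 4):
  (4·4.533442 − 4.529193)/3 = 4.534858

4.5349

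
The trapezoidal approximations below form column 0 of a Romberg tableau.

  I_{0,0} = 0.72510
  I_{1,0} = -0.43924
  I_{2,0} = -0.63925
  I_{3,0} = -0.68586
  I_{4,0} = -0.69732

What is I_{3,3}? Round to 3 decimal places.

Richardson extrapolation on the trapezoidal column (denominator 4−1=3):
I_{1,1} = -0.43924 + (-0.43924 − 0.72510)/3 = -0.82735
I_{2,1} = (4·(-0.63925) − (-0.43924)) / 3 = -0.70592
I_{3,1} = (4·(-0.68586) − (-0.63925)) / 3 = -0.70140
I_{2,2} = -0.70592 + (-0.70592 − (-0.82735))/15 = -0.69782
I_{3,2} = -0.70140 + (-0.70140 − (-0.70592))/15 = -0.70110
I_{3,3} = (64·(-0.70110) − (-0.69782)) / 63 = -0.70115
(Column j=1 coincides with Simpson's rule on the same nodes.)

-0.701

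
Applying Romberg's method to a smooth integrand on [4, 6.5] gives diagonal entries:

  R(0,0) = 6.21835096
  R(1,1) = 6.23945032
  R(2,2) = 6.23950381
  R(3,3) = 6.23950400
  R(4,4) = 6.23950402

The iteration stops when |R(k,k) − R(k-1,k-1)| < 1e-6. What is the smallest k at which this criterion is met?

|R(1,1) − R(0,0)| = 0.02109936 ≥ 1e-6
|R(2,2) − R(1,1)| = 0.00005349 ≥ 1e-6
|R(3,3) − R(2,2)| = 0.00000019 < 1e-6

k = 3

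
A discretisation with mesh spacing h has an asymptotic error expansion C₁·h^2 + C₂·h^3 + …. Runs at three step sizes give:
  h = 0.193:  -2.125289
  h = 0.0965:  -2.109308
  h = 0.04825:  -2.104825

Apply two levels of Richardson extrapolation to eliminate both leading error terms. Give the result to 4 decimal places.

First eliminate the h^2 term (factor 2^2 = 4):
  B₁ = (4·(-2.109308) − (-2.125289))/3 = -2.103981
  B₂ = (4·(-2.104825) − (-2.109308))/3 = -2.103331
Then eliminate the h^3 term (factor 2^3 = 8):
  (8·(-2.103331) − (-2.103981))/7 = -2.103238

-2.1032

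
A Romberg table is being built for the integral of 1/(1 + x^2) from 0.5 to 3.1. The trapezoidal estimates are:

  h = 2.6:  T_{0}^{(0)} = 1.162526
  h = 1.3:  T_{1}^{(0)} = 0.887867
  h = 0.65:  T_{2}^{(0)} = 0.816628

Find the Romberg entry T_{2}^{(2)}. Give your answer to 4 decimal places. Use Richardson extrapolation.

T_{1}^{(1)} = 0.887867 + (0.887867 − 1.162526)/3 = 0.796314
T_{2}^{(1)} = (4·0.816628 − 0.887867) / 3 = 0.792882
T_{2}^{(2)} = 0.792882 + (0.792882 − 0.796314)/15 = 0.792653

0.7927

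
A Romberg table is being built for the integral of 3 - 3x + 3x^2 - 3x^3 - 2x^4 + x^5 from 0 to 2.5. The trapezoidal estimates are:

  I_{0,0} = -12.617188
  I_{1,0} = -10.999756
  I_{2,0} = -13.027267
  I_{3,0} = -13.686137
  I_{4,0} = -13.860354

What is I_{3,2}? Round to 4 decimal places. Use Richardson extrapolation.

-13.9193

I_{2,1} = (4·(-13.027267) − (-10.999756)) / 3 = -13.703104
I_{3,1} = (4·(-13.686137) − (-13.027267)) / 3 = -13.905760
I_{3,2} = -13.905760 + (-13.905760 − (-13.703104))/15 = -13.919270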